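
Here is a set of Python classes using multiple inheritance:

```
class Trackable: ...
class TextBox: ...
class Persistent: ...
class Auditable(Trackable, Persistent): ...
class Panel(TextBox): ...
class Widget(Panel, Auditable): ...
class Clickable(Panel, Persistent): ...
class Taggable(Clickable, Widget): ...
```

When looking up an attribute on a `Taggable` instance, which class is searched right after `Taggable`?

Clickable

L[Taggable] = Taggable + merge(L[Clickable], L[Widget], [Clickable Widget])
  take Clickable:  [Clickable Panel TextBox Persistent object] + [Widget Panel TextBox Auditable Trackable Persistent object] + [Clickable Widget]
  take Widget:  [Panel TextBox Persistent object] + [Widget Panel TextBox Auditable Trackable Persistent object] + [Widget]
  take Panel:  [Panel TextBox Persistent object] + [Panel TextBox Auditable Trackable Persistent object]
  take TextBox:  [TextBox Persistent object] + [TextBox Auditable Trackable Persistent object]
  take Auditable:  [Persistent object] + [Auditable Trackable Persistent object]
  take Trackable:  [Persistent object] + [Trackable Persistent object]
  take Persistent:  [Persistent object] + [Persistent object]
  take object:  [object] + [object]
MRO: Taggable Clickable Widget Panel TextBox Auditable Trackable Persistent object
Taggable is at position 0; next is Clickable.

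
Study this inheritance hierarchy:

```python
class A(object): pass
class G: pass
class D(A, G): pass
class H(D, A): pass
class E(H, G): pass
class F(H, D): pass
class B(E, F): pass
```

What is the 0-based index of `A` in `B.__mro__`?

L[B] = B + merge(L[E], L[F], [E F])
  take E:  [E H D A G object] + [F H D A G object] + [E F]
  take F:  [H D A G object] + [F H D A G object] + [F]
  take H:  [H D A G object] + [H D A G object]
  take D:  [D A G object] + [D A G object]
  take A:  [A G object] + [A G object]
  take G:  [G object] + [G object]
  take object:  [object] + [object]
MRO: B E F H D A G object
A sits at index 5.

5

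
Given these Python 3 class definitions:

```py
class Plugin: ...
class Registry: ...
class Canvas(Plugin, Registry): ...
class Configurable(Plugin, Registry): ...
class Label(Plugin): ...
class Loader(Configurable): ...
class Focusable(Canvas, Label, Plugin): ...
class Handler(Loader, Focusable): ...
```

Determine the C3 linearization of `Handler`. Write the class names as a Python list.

L[Handler] = Handler + merge(L[Loader], L[Focusable], [Loader Focusable])
  take Loader:  [Loader Configurable Plugin Registry object] + [Focusable Canvas Label Plugin Registry object] + [Loader Focusable]
  take Configurable:  [Configurable Plugin Registry object] + [Focusable Canvas Label Plugin Registry object] + [Focusable]
  take Focusable:  [Plugin Registry object] + [Focusable Canvas Label Plugin Registry object] + [Focusable]
  take Canvas:  [Plugin Registry object] + [Canvas Label Plugin Registry object]
  take Label:  [Plugin Registry object] + [Label Plugin Registry object]
  take Plugin:  [Plugin Registry object] + [Plugin Registry object]
  take Registry:  [Registry object] + [Registry object]
  take object:  [object] + [object]

[Handler, Loader, Configurable, Focusable, Canvas, Label, Plugin, Registry, object]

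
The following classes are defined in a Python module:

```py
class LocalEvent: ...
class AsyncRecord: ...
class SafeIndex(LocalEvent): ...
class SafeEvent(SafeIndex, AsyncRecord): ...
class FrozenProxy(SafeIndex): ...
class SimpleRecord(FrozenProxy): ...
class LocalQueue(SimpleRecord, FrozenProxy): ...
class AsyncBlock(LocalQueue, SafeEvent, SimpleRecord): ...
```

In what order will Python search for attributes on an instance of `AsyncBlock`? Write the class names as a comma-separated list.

L[AsyncBlock] = AsyncBlock + merge(L[LocalQueue], L[SafeEvent], L[SimpleRecord], [LocalQueue SafeEvent SimpleRecord])
  take LocalQueue:  [LocalQueue SimpleRecord FrozenProxy SafeIndex LocalEvent object] + [SafeEvent SafeIndex LocalEvent AsyncRecord object] + [SimpleRecord FrozenProxy SafeIndex LocalEvent object] + [LocalQueue SafeEvent SimpleRecord]
  take SafeEvent:  [SimpleRecord FrozenProxy SafeIndex LocalEvent object] + [SafeEvent SafeIndex LocalEvent AsyncRecord object] + [SimpleRecord FrozenProxy SafeIndex LocalEvent object] + [SafeEvent SimpleRecord]
  take SimpleRecord:  [SimpleRecord FrozenProxy SafeIndex LocalEvent object] + [SafeIndex LocalEvent AsyncRecord object] + [SimpleRecord FrozenProxy SafeIndex LocalEvent object] + [SimpleRecord]
  take FrozenProxy:  [FrozenProxy SafeIndex LocalEvent object] + [SafeIndex LocalEvent AsyncRecord object] + [FrozenProxy SafeIndex LocalEvent object]
  take SafeIndex:  [SafeIndex LocalEvent object] + [SafeIndex LocalEvent AsyncRecord object] + [SafeIndex LocalEvent object]
  take LocalEvent:  [LocalEvent object] + [LocalEvent AsyncRecord object] + [LocalEvent object]
  take AsyncRecord:  [object] + [AsyncRecord object] + [object]
  take object:  [object] + [object] + [object]

AsyncBlock, LocalQueue, SafeEvent, SimpleRecord, FrozenProxy, SafeIndex, LocalEvent, AsyncRecord, object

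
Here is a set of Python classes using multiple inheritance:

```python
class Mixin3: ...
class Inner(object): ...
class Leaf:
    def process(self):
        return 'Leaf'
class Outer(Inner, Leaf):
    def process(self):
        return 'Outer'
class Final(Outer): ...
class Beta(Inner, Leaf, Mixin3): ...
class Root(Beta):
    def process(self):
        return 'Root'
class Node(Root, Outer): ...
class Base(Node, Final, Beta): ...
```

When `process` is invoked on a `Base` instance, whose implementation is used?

L[Base] = Base + merge(L[Node], L[Final], L[Beta], [Node Final Beta])
  take Node:  [Node Root Beta Outer Inner Leaf Mixin3 object] + [Final Outer Inner Leaf object] + [Beta Inner Leaf Mixin3 object] + [Node Final Beta]
  take Root:  [Root Beta Outer Inner Leaf Mixin3 object] + [Final Outer Inner Leaf object] + [Beta Inner Leaf Mixin3 object] + [Final Beta]
  take Final:  [Beta Outer Inner Leaf Mixin3 object] + [Final Outer Inner Leaf object] + [Beta Inner Leaf Mixin3 object] + [Final Beta]
  take Beta:  [Beta Outer Inner Leaf Mixin3 object] + [Outer Inner Leaf object] + [Beta Inner Leaf Mixin3 object] + [Beta]
  take Outer:  [Outer Inner Leaf Mixin3 object] + [Outer Inner Leaf object] + [Inner Leaf Mixin3 object]
  take Inner:  [Inner Leaf Mixin3 object] + [Inner Leaf object] + [Inner Leaf Mixin3 object]
  take Leaf:  [Leaf Mixin3 object] + [Leaf object] + [Leaf Mixin3 object]
  take Mixin3:  [Mixin3 object] + [object] + [Mixin3 object]
  take object:  [object] + [object] + [object]
MRO: Base Node Root Final Beta Outer Inner Leaf Mixin3 object
process is defined in: Leaf, Outer, Root. First along the MRO is Root.

Root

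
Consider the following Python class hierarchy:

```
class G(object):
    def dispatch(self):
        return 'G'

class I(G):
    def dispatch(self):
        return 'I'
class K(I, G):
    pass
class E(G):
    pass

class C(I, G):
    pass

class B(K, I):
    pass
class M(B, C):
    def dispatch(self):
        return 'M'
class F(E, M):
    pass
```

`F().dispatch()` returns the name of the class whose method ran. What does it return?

M

L[F] = F + merge(L[E], L[M], [E M])
  take E:  [E G object] + [M B K C I G object] + [E M]
  take M:  [G object] + [M B K C I G object] + [M]
  take B:  [G object] + [B K C I G object]
  take K:  [G object] + [K C I G object]
  take C:  [G object] + [C I G object]
  take I:  [G object] + [I G object]
  take G:  [G object] + [G object]
  take object:  [object] + [object]
MRO: F E M B K C I G object
dispatch is defined in: G, I, M. First along the MRO is M.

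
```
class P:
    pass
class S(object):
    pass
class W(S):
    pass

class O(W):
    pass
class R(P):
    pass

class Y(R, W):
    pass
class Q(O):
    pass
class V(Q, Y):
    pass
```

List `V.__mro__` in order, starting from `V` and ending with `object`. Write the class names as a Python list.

[V, Q, O, Y, R, P, W, S, object]

L[V] = V + merge(L[Q], L[Y], [Q Y])
  take Q:  [Q O W S object] + [Y R P W S object] + [Q Y]
  take O:  [O W S object] + [Y R P W S object] + [Y]
  take Y:  [W S object] + [Y R P W S object] + [Y]
  take R:  [W S object] + [R P W S object]
  take P:  [W S object] + [P W S object]
  take W:  [W S object] + [W S object]
  take S:  [S object] + [S object]
  take object:  [object] + [object]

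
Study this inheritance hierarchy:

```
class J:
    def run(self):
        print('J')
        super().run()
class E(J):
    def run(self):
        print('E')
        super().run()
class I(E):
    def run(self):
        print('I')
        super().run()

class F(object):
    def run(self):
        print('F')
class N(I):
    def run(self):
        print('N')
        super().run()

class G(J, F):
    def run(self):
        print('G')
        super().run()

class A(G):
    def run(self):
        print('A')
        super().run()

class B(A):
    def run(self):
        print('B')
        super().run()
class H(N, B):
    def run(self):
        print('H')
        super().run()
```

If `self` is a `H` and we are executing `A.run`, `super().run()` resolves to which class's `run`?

G

L[H] = H + merge(L[N], L[B], [N B])
  take N:  [N I E J object] + [B A G J F object] + [N B]
  take I:  [I E J object] + [B A G J F object] + [B]
  take E:  [E J object] + [B A G J F object] + [B]
  take B:  [J object] + [B A G J F object] + [B]
  take A:  [J object] + [A G J F object]
  take G:  [J object] + [G J F object]
  take J:  [J object] + [J F object]
  take F:  [object] + [F object]
  take object:  [object] + [object]
MRO: H N I E B A G J F object
super() in A.run on a H instance goes to the class after A in H's MRO: G.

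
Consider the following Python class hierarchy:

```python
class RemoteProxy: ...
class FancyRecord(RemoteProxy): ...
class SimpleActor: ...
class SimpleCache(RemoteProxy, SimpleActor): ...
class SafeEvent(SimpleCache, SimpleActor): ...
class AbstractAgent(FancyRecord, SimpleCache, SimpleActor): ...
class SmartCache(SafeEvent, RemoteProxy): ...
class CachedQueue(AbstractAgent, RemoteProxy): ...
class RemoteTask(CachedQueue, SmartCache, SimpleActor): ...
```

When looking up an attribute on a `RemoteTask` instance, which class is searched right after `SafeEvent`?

SimpleCache

L[RemoteTask] = RemoteTask + merge(L[CachedQueue], L[SmartCache], L[SimpleActor], [CachedQueue SmartCache SimpleActor])
  take CachedQueue:  [CachedQueue AbstractAgent FancyRecord SimpleCache RemoteProxy SimpleActor object] + [SmartCache SafeEvent SimpleCache RemoteProxy SimpleActor object] + [SimpleActor object] + [CachedQueue SmartCache SimpleActor]
  take AbstractAgent:  [AbstractAgent FancyRecord SimpleCache RemoteProxy SimpleActor object] + [SmartCache SafeEvent SimpleCache RemoteProxy SimpleActor object] + [SimpleActor object] + [SmartCache SimpleActor]
  take FancyRecord:  [FancyRecord SimpleCache RemoteProxy SimpleActor object] + [SmartCache SafeEvent SimpleCache RemoteProxy SimpleActor object] + [SimpleActor object] + [SmartCache SimpleActor]
  take SmartCache:  [SimpleCache RemoteProxy SimpleActor object] + [SmartCache SafeEvent SimpleCache RemoteProxy SimpleActor object] + [SimpleActor object] + [SmartCache SimpleActor]
  take SafeEvent:  [SimpleCache RemoteProxy SimpleActor object] + [SafeEvent SimpleCache RemoteProxy SimpleActor object] + [SimpleActor object] + [SimpleActor]
  take SimpleCache:  [SimpleCache RemoteProxy SimpleActor object] + [SimpleCache RemoteProxy SimpleActor object] + [SimpleActor object] + [SimpleActor]
  take RemoteProxy:  [RemoteProxy SimpleActor object] + [RemoteProxy SimpleActor object] + [SimpleActor object] + [SimpleActor]
  take SimpleActor:  [SimpleActor object] + [SimpleActor object] + [SimpleActor object] + [SimpleActor]
  take object:  [object] + [object] + [object]
MRO: RemoteTask CachedQueue AbstractAgent FancyRecord SmartCache SafeEvent SimpleCache RemoteProxy SimpleActor object
SafeEvent is at position 5; next is SimpleCache.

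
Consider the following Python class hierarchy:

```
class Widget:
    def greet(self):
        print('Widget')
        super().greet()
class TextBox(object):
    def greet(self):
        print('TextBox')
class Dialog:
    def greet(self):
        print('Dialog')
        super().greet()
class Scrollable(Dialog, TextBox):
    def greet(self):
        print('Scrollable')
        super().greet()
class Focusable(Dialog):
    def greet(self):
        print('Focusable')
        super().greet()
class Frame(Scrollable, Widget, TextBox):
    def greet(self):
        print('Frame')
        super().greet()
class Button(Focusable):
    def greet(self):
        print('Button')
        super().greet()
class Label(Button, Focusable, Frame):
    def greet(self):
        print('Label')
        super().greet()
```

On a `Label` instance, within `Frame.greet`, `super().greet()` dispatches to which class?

L[Label] = Label + merge(L[Button], L[Focusable], L[Frame], [Button Focusable Frame])
  take Button:  [Button Focusable Dialog object] + [Focusable Dialog object] + [Frame Scrollable Dialog Widget TextBox object] + [Button Focusable Frame]
  take Focusable:  [Focusable Dialog object] + [Focusable Dialog object] + [Frame Scrollable Dialog Widget TextBox object] + [Focusable Frame]
  take Frame:  [Dialog object] + [Dialog object] + [Frame Scrollable Dialog Widget TextBox object] + [Frame]
  take Scrollable:  [Dialog object] + [Dialog object] + [Scrollable Dialog Widget TextBox object]
  take Dialog:  [Dialog object] + [Dialog object] + [Dialog Widget TextBox object]
  take Widget:  [object] + [object] + [Widget TextBox object]
  take TextBox:  [object] + [object] + [TextBox object]
  take object:  [object] + [object] + [object]
MRO: Label Button Focusable Frame Scrollable Dialog Widget TextBox object
super() in Frame.greet on a Label instance goes to the class after Frame in Label's MRO: Scrollable.

Scrollable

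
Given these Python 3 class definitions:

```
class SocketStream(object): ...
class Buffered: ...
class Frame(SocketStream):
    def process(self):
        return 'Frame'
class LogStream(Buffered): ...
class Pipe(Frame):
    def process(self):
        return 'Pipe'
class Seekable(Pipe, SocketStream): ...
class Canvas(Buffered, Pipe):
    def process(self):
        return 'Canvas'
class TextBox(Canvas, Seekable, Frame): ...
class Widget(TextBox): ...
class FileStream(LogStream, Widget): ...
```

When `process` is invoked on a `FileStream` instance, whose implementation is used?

Canvas

L[FileStream] = FileStream + merge(L[LogStream], L[Widget], [LogStream Widget])
  take LogStream:  [LogStream Buffered object] + [Widget TextBox Canvas Buffered Seekable Pipe Frame SocketStream object] + [LogStream Widget]
  take Widget:  [Buffered object] + [Widget TextBox Canvas Buffered Seekable Pipe Frame SocketStream object] + [Widget]
  take TextBox:  [Buffered object] + [TextBox Canvas Buffered Seekable Pipe Frame SocketStream object]
  take Canvas:  [Buffered object] + [Canvas Buffered Seekable Pipe Frame SocketStream object]
  take Buffered:  [Buffered object] + [Buffered Seekable Pipe Frame SocketStream object]
  take Seekable:  [object] + [Seekable Pipe Frame SocketStream object]
  take Pipe:  [object] + [Pipe Frame SocketStream object]
  take Frame:  [object] + [Frame SocketStream object]
  take SocketStream:  [object] + [SocketStream object]
  take object:  [object] + [object]
MRO: FileStream LogStream Widget TextBox Canvas Buffered Seekable Pipe Frame SocketStream object
process is defined in: Canvas, Frame, Pipe. First along the MRO is Canvas.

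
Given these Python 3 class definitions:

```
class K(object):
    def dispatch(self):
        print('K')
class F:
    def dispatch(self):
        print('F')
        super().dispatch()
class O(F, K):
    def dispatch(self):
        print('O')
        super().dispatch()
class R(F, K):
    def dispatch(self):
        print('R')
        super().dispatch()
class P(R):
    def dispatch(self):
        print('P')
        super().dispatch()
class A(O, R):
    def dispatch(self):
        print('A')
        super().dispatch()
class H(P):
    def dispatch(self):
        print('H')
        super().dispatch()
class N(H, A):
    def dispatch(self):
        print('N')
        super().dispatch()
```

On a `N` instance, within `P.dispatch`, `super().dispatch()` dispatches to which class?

A

L[N] = N + merge(L[H], L[A], [H A])
  take H:  [H P R F K object] + [A O R F K object] + [H A]
  take P:  [P R F K object] + [A O R F K object] + [A]
  take A:  [R F K object] + [A O R F K object] + [A]
  take O:  [R F K object] + [O R F K object]
  take R:  [R F K object] + [R F K object]
  take F:  [F K object] + [F K object]
  take K:  [K object] + [K object]
  take object:  [object] + [object]
MRO: N H P A O R F K object
super() in P.dispatch on a N instance goes to the class after P in N's MRO: A.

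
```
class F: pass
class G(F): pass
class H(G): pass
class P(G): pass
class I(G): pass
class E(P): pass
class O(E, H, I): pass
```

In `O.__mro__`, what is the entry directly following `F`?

L[O] = O + merge(L[E], L[H], L[I], [E H I])
  take E:  [E P G F object] + [H G F object] + [I G F object] + [E H I]
  take P:  [P G F object] + [H G F object] + [I G F object] + [H I]
  take H:  [G F object] + [H G F object] + [I G F object] + [H I]
  take I:  [G F object] + [G F object] + [I G F object] + [I]
  take G:  [G F object] + [G F object] + [G F object]
  take F:  [F object] + [F object] + [F object]
  take object:  [object] + [object] + [object]
MRO: O E P H I G F object
F is at position 6; next is object.

object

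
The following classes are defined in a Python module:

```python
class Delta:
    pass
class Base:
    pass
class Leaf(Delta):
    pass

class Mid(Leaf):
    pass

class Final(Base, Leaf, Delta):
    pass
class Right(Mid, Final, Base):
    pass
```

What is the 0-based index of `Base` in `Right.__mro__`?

L[Right] = Right + merge(L[Mid], L[Final], L[Base], [Mid Final Base])
  take Mid:  [Mid Leaf Delta object] + [Final Base Leaf Delta object] + [Base object] + [Mid Final Base]
  take Final:  [Leaf Delta object] + [Final Base Leaf Delta object] + [Base object] + [Final Base]
  take Base:  [Leaf Delta object] + [Base Leaf Delta object] + [Base object] + [Base]
  take Leaf:  [Leaf Delta object] + [Leaf Delta object] + [object]
  take Delta:  [Delta object] + [Delta object] + [object]
  take object:  [object] + [object] + [object]
MRO: Right Mid Final Base Leaf Delta object
Base sits at index 3.

3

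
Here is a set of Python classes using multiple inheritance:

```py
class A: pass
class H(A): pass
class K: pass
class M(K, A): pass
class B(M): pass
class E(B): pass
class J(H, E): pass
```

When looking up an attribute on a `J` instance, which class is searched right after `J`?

H

L[J] = J + merge(L[H], L[E], [H E])
  take H:  [H A object] + [E B M K A object] + [H E]
  take E:  [A object] + [E B M K A object] + [E]
  take B:  [A object] + [B M K A object]
  take M:  [A object] + [M K A object]
  take K:  [A object] + [K A object]
  take A:  [A object] + [A object]
  take object:  [object] + [object]
MRO: J H E B M K A object
J is at position 0; next is H.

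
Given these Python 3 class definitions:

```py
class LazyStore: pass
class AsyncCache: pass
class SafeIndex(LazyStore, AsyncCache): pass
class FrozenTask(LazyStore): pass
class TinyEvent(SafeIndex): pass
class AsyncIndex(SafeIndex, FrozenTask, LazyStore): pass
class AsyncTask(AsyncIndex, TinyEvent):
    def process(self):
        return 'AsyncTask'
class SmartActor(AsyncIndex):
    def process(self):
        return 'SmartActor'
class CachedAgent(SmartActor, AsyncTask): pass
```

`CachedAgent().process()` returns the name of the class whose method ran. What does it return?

SmartActor

L[CachedAgent] = CachedAgent + merge(L[SmartActor], L[AsyncTask], [SmartActor AsyncTask])
  take SmartActor:  [SmartActor AsyncIndex SafeIndex FrozenTask LazyStore AsyncCache object] + [AsyncTask AsyncIndex TinyEvent SafeIndex FrozenTask LazyStore AsyncCache object] + [SmartActor AsyncTask]
  take AsyncTask:  [AsyncIndex SafeIndex FrozenTask LazyStore AsyncCache object] + [AsyncTask AsyncIndex TinyEvent SafeIndex FrozenTask LazyStore AsyncCache object] + [AsyncTask]
  take AsyncIndex:  [AsyncIndex SafeIndex FrozenTask LazyStore AsyncCache object] + [AsyncIndex TinyEvent SafeIndex FrozenTask LazyStore AsyncCache object]
  take TinyEvent:  [SafeIndex FrozenTask LazyStore AsyncCache object] + [TinyEvent SafeIndex FrozenTask LazyStore AsyncCache object]
  take SafeIndex:  [SafeIndex FrozenTask LazyStore AsyncCache object] + [SafeIndex FrozenTask LazyStore AsyncCache object]
  take FrozenTask:  [FrozenTask LazyStore AsyncCache object] + [FrozenTask LazyStore AsyncCache object]
  take LazyStore:  [LazyStore AsyncCache object] + [LazyStore AsyncCache object]
  take AsyncCache:  [AsyncCache object] + [AsyncCache object]
  take object:  [object] + [object]
MRO: CachedAgent SmartActor AsyncTask AsyncIndex TinyEvent SafeIndex FrozenTask LazyStore AsyncCache object
process is defined in: AsyncTask, SmartActor. First along the MRO is SmartActor.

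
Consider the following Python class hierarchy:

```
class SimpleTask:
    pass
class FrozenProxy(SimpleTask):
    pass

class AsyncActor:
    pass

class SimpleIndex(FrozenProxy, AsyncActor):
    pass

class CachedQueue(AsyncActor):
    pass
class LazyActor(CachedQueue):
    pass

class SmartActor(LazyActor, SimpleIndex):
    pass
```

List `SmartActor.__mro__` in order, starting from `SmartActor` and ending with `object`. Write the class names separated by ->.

L[SmartActor] = SmartActor + merge(L[LazyActor], L[SimpleIndex], [LazyActor SimpleIndex])
  take LazyActor:  [LazyActor CachedQueue AsyncActor object] + [SimpleIndex FrozenProxy SimpleTask AsyncActor object] + [LazyActor SimpleIndex]
  take CachedQueue:  [CachedQueue AsyncActor object] + [SimpleIndex FrozenProxy SimpleTask AsyncActor object] + [SimpleIndex]
  take SimpleIndex:  [AsyncActor object] + [SimpleIndex FrozenProxy SimpleTask AsyncActor object] + [SimpleIndex]
  take FrozenProxy:  [AsyncActor object] + [FrozenProxy SimpleTask AsyncActor object]
  take SimpleTask:  [AsyncActor object] + [SimpleTask AsyncActor object]
  take AsyncActor:  [AsyncActor object] + [AsyncActor object]
  take object:  [object] + [object]

SmartActor -> LazyActor -> CachedQueue -> SimpleIndex -> FrozenProxy -> SimpleTask -> AsyncActor -> object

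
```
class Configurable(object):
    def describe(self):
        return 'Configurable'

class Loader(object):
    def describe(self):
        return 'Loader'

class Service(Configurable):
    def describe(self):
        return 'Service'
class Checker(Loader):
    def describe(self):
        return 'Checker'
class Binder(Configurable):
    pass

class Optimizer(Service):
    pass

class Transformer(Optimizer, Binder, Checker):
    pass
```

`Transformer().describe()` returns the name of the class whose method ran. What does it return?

Service

L[Transformer] = Transformer + merge(L[Optimizer], L[Binder], L[Checker], [Optimizer Binder Checker])
  take Optimizer:  [Optimizer Service Configurable object] + [Binder Configurable object] + [Checker Loader object] + [Optimizer Binder Checker]
  take Service:  [Service Configurable object] + [Binder Configurable object] + [Checker Loader object] + [Binder Checker]
  take Binder:  [Configurable object] + [Binder Configurable object] + [Checker Loader object] + [Binder Checker]
  take Configurable:  [Configurable object] + [Configurable object] + [Checker Loader object] + [Checker]
  take Checker:  [object] + [object] + [Checker Loader object] + [Checker]
  take Loader:  [object] + [object] + [Loader object]
  take object:  [object] + [object] + [object]
MRO: Transformer Optimizer Service Binder Configurable Checker Loader object
describe is defined in: Checker, Configurable, Loader, Service. First along the MRO is Service.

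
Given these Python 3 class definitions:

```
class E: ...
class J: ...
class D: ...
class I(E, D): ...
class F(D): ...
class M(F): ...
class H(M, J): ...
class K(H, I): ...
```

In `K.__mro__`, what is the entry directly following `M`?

F

L[K] = K + merge(L[H], L[I], [H I])
  take H:  [H M F D J object] + [I E D object] + [H I]
  take M:  [M F D J object] + [I E D object] + [I]
  take F:  [F D J object] + [I E D object] + [I]
  take I:  [D J object] + [I E D object] + [I]
  take E:  [D J object] + [E D object]
  take D:  [D J object] + [D object]
  take J:  [J object] + [object]
  take object:  [object] + [object]
MRO: K H M F I E D J object
M is at position 2; next is F.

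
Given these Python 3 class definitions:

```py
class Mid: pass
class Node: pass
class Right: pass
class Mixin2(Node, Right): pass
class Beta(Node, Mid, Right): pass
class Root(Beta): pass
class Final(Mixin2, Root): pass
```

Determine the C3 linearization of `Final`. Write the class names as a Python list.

L[Final] = Final + merge(L[Mixin2], L[Root], [Mixin2 Root])
  take Mixin2:  [Mixin2 Node Right object] + [Root Beta Node Mid Right object] + [Mixin2 Root]
  take Root:  [Node Right object] + [Root Beta Node Mid Right object] + [Root]
  take Beta:  [Node Right object] + [Beta Node Mid Right object]
  take Node:  [Node Right object] + [Node Mid Right object]
  take Mid:  [Right object] + [Mid Right object]
  take Right:  [Right object] + [Right object]
  take object:  [object] + [object]

[Final, Mixin2, Root, Beta, Node, Mid, Right, object]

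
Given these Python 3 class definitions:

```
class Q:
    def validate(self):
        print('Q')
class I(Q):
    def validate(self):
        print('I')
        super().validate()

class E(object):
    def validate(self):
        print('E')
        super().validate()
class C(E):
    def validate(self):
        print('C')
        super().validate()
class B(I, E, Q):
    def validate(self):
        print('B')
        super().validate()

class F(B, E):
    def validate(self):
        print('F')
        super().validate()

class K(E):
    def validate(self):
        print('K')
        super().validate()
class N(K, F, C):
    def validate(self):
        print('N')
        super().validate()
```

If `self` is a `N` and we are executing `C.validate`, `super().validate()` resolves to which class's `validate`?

E

L[N] = N + merge(L[K], L[F], L[C], [K F C])
  take K:  [K E object] + [F B I E Q object] + [C E object] + [K F C]
  take F:  [E object] + [F B I E Q object] + [C E object] + [F C]
  take B:  [E object] + [B I E Q object] + [C E object] + [C]
  take I:  [E object] + [I E Q object] + [C E object] + [C]
  take C:  [E object] + [E Q object] + [C E object] + [C]
  take E:  [E object] + [E Q object] + [E object]
  take Q:  [object] + [Q object] + [object]
  take object:  [object] + [object] + [object]
MRO: N K F B I C E Q object
super() in C.validate on a N instance goes to the class after C in N's MRO: E.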